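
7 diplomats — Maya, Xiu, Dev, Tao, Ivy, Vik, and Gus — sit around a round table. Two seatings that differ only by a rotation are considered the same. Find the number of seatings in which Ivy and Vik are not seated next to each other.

Without the restriction there are (6)! = 720 seatings.
Seatings with Ivy beside Vik: treat them as a block with 2 internal orders, giving 2 × (5)! = 240.
Subtracting, 720 − 240 = 480.

480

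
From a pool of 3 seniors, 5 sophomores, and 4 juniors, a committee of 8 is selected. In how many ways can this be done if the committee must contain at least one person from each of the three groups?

Total 8-person selections from all 12: C(12,8) = 495.
Selections missing a whole group: no seniors → C(9,8) = 9; no sophomores → C(7,8) = 0; no juniors → C(8,8) = 1.
Add back selections omitting two groups (i.e. drawn from a single group): C(3,8) + C(5,8) + C(4,8) = 0.
By inclusion–exclusion: 495 − 10 + 0 = 485.

485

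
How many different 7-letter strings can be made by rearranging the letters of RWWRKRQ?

RWWRKRQ has 7 letters with R appearing 3 times and W appearing twice.
The number of distinct arrangements is 7!/(3!·2!) = 5040/12 = 420.

420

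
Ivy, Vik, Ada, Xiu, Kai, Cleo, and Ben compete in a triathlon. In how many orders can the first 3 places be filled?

This is an ordered selection of 3 from 7: P(7,3).
That gives 7 × 6 × 5 = 210.

210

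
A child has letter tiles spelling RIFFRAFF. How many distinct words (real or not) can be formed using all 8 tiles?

840

The 8 letters of RIFFRAFF have repeats: F appearing 4 times and R appearing twice.
So there are 8! / (4!·2!) = 840 distinguishable arrangements.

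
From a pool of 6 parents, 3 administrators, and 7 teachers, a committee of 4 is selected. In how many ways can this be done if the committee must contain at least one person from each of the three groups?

819

Total 4-person selections from all 16: C(16,4) = 1820.
Subtract selections that omit an entire group: no parents → C(10,4) = 210; no administrators → C(13,4) = 715; no teachers → C(9,4) = 126.
Add back selections omitting two groups (i.e. drawn from a single group): C(6,4) + C(3,4) + C(7,4) = 50.
By inclusion–exclusion: 1820 − 1051 + 50 = 819.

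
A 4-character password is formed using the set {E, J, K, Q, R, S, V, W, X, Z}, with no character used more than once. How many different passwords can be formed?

This is a permutation of 4 out of 10: P(10,4) = 10!/6!.
10 × 9 × 8 × 7 = 5040.

5040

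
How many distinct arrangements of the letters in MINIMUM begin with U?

With the first slot taken by U, it remains to arrange the other 6 letters (MINIMM).
Those 6 letters have I appearing twice and M appearing 3 times, giving (6)!/(3!·2!) = 60.

60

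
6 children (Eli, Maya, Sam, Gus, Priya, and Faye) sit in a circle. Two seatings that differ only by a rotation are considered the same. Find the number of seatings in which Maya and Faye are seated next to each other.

Glue Maya and Faye into a block (2 internal orders). Seating 5 units around a circle gives (4)! arrangements.
So 2 × (4)! = 2 × 24 = 48.

48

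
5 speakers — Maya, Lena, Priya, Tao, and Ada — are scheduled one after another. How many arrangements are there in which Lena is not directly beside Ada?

72

There are 5! = 120 arrangements in all. If Lena and Ada are adjacent, merging them into one block gives 2·(4)! = 48 arrangements.
Complementary counting: 120 − 48 = 72.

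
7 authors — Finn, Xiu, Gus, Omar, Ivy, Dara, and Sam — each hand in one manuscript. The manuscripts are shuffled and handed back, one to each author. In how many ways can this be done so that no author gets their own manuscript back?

1854

Let Aᵢ be the assignments in which author i gets their own manuscript. We want the size of the complement of A₁∪…∪A_7.
By inclusion–exclusion this is Σ_{j=0}^{7} (−1)^j C(7,j)·(7−j)!.
Computing: 5040 − 5040 + 2520 − 840 + 210 − 42 + 7 − 1 = 1854.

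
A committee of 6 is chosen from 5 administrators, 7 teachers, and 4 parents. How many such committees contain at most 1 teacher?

Split by how many teachers are chosen (0 through 1).
Sum: C(7,0)·C(9,6) + C(7,1)·C(9,5) = 84 + 882 = 966.

966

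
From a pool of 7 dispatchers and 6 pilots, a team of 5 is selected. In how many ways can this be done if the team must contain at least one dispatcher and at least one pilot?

1260

Unrestricted: C(13,5) = 1287 ways to pick any 5 of the 13.
Subtract selections that omit an entire group: no dispatchers → C(6,5) = 6; no pilots → C(7,5) = 21.
Both groups omitted at once is impossible, so 1287 − 27 = 1260.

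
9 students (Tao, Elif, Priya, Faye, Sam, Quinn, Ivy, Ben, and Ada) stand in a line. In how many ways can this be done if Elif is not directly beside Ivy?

282240

There are 9! = 362880 arrangements in all. If Elif and Ivy are adjacent, merging them into one block gives 2·(8)! = 80640 arrangements.
Complementary counting: 362880 − 80640 = 282240.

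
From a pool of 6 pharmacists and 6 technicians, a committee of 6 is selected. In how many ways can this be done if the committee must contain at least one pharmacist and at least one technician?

922

Unrestricted: C(12,6) = 924 ways to pick any 6 of the 12.
Selections missing a whole group: no pharmacists → C(6,6) = 1; no technicians → C(6,6) = 1.
Both groups omitted at once is impossible, so 924 − 2 = 922.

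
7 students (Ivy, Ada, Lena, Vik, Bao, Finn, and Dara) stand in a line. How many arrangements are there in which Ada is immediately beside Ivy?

1440

Treat {Ada, Ivy} as a single unit. There are 6 units to order, and the pair itself can be ordered 2 ways.
That gives 2 × 6! = 2 × 720 = 1440.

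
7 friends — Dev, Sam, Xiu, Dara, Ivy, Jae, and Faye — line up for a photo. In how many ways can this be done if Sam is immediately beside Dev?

Treat {Sam, Dev} as a single unit. There are 6 units to order, and the pair itself can be ordered 2 ways.
That gives 2 × 6! = 2 × 720 = 1440.

1440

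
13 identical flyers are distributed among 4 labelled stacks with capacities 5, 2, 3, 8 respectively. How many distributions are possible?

By stars and bars, unrestricted non-negative solutions to x_1+…+x_4 = 13 number C(13+3,3) = 560.
Subtract solutions that violate a single cap (substitute x_i' = x_i − (cap_i+1)): x_1 ≥ 6 gives C(10,3) = 120; x_2 ≥ 3 gives C(13,3) = 286; x_3 ≥ 4 gives C(12,3) = 220; x_4 ≥ 9 gives C(7,3) = 35. Together 661.
Add back pairs where two caps are both exceeded: 35 + 20 + 0 + 84 + 4 + 1 = 144.
Subtract triples: 1 + 0 + 0 + 0 = 1.
By inclusion–exclusion the count is 560 − 661 + 144 − 1 = 42.

42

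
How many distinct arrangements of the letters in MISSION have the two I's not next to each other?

900

There are 7!/(2!·2!) = 1260 arrangements of MISSION in total.
Arrangements with the I's together: treat II as one letter, giving (6)!/(2!) = 360.
Subtracting, 1260 − 360 = 900 arrangements keep the I's apart.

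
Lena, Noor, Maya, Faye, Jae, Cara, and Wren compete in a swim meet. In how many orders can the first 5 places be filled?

2520

There are 7 choices for 1st place, 6 for 2nd, and so on down to 3 for position 5.
That gives 7 × 6 × 5 × 4 × 3 = 2520.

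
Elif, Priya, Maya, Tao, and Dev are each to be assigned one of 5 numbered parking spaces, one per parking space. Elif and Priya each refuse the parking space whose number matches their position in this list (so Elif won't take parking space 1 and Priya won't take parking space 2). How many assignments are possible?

78

Let Aᵢ (for i ∈ {1, 2}) be the placements that put person i in their forbidden parking space. Any j of these fix j positions, leaving (5−j)! ways to fill the rest, and there are C(2,j) ways to pick which j.
By inclusion–exclusion, the number of valid placements is Σ_{j=0}^{2} (−1)^j C(2,j)·(5−j)!.
Computing: 120 − 48 + 6 = 78.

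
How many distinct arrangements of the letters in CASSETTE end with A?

Fix A in the last position and arrange the remaining 7 letters.
Those 7 letters have E appearing twice, S appearing twice, and T appearing twice, giving (7)!/(2!·2!·2!) = 630.

630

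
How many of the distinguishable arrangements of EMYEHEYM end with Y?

Fix Y in the last position and arrange the remaining 7 letters.
Those 7 letters have E appearing 3 times and M appearing twice, giving (7)!/(3!·2!) = 420.

420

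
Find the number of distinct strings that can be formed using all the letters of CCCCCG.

The 6 letters of CCCCCG have repeats: C appearing 5 times.
So there are 6! / (5!) = 6 distinguishable arrangements.

6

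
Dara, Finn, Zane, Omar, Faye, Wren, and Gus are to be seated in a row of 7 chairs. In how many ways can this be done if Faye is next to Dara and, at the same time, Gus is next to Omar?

480

Treat {Faye,Dara} as one block (2 orders) and {Gus,Omar} as another (2 orders).
That leaves 5 units to arrange: 2 × 2 × 5! = 4 × 120 = 480.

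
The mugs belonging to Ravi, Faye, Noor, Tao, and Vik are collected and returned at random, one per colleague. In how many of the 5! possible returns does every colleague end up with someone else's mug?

44

This is the derangement count D_5: permutations of 5 items with no fixed point.
By inclusion–exclusion this is Σ_{j=0}^{5} (−1)^j C(5,j)·(5−j)!.
Computing: 120 − 120 + 60 − 20 + 5 − 1 = 44.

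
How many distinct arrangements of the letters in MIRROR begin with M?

20

With the first slot taken by M, it remains to arrange the other 5 letters (IRROR).
Those 5 letters have R appearing 3 times, giving (5)!/(3!) = 20.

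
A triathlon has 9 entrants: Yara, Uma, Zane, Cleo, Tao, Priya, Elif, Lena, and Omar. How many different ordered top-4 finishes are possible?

There are 9 choices for 1st place, 8 for 2nd, and so on down to 6 for position 4.
That gives 9 × 8 × 7 × 6 = 3024.

3024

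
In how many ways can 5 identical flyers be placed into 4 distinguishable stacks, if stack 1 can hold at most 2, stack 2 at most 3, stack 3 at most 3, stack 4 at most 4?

Without the upper bounds there are C(8,3) = 56 ways to split 5 among 4 stacks.
Subtract solutions that violate a single cap (substitute x_i' = x_i − (cap_i+1)): x_1 ≥ 3 gives C(5,3) = 10; x_2 ≥ 4 gives C(4,3) = 4; x_3 ≥ 4 gives C(4,3) = 4; x_4 ≥ 5 gives C(3,3) = 1. Together 19.
No two caps can be exceeded simultaneously, so the pair terms are all 0.
By inclusion–exclusion the count is 56 − 19 + 0 = 37.

37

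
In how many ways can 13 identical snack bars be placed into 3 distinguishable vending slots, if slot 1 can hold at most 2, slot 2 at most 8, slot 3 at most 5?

By stars and bars, unrestricted non-negative solutions to x_1+…+x_3 = 13 number C(13+2,2) = 105.
Subtract solutions that violate a single cap (substitute x_i' = x_i − (cap_i+1)): x_1 ≥ 3 gives C(12,2) = 66; x_2 ≥ 9 gives C(6,2) = 15; x_3 ≥ 6 gives C(9,2) = 36. Together 117.
Add back pairs where two caps are both exceeded: 3 + 15 + 0 = 18.
By inclusion–exclusion the count is 105 − 117 + 18 = 6.

6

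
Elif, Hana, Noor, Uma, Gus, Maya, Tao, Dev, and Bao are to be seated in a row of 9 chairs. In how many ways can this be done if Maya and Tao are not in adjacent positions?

Of the 9! = 362880 arrangements, those with Maya and Tao adjacent number 2 × 8! = 80640 (treat the pair as a block with 2 internal orders).
So 362880 − 80640 = 282240 arrangements keep them apart.

282240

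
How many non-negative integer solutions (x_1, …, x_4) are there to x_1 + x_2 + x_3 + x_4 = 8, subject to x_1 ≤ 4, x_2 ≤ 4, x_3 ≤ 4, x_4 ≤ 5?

95

By stars and bars, unrestricted non-negative solutions to x_1+…+x_4 = 8 number C(8+3,3) = 165.
Subtract solutions that violate a single cap (substitute x_i' = x_i − (cap_i+1)): x_1 ≥ 5 gives C(6,3) = 20; x_2 ≥ 5 gives C(6,3) = 20; x_3 ≥ 5 gives C(6,3) = 20; x_4 ≥ 6 gives C(5,3) = 10. Together 70.
No two caps can be exceeded simultaneously, so the pair terms are all 0.
By inclusion–exclusion the count is 165 − 70 + 0 = 95.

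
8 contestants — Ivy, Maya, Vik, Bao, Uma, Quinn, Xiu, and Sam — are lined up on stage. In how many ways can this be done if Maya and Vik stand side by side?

10080

Glue Maya and Vik into one block (2 internal orders), leaving 7 units to arrange in a row.
That gives 2 × 7! = 2 × 5040 = 10080.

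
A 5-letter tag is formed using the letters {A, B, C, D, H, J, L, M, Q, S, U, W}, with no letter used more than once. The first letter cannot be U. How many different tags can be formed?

87120

The first letter has 12−1 = 11 choices (anything except U).
The remaining 4 letters are filled from the other 11 symbols without repetition: 11 × 10 × 9 × 8 = 7920.
Total: 11 × 7920 = 87120.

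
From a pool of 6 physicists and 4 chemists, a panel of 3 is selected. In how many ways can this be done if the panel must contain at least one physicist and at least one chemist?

Total 3-person selections from all 10: C(10,3) = 120.
Selections missing a whole group: no physicists → C(4,3) = 4; no chemists → C(6,3) = 20.
Both groups omitted at once is impossible, so 120 − 24 = 96.

96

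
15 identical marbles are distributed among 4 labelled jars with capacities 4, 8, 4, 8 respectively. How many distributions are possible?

By stars and bars, unrestricted non-negative solutions to x_1+…+x_4 = 15 number C(15+3,3) = 816.
Subtract solutions that violate a single cap (substitute x_i' = x_i − (cap_i+1)): x_1 ≥ 5 gives C(13,3) = 286; x_2 ≥ 9 gives C(9,3) = 84; x_3 ≥ 5 gives C(13,3) = 286; x_4 ≥ 9 gives C(9,3) = 84. Together 740.
Add back pairs where two caps are both exceeded: 4 + 56 + 4 + 4 + 0 + 4 = 72.
By inclusion–exclusion the count is 816 − 740 + 72 = 148.

148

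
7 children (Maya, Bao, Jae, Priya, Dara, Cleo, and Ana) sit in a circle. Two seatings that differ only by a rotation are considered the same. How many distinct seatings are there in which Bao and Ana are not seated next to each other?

480

All circular seatings of 7 people number (6)! = 720.
Seatings with Bao beside Ana: treat them as a block with 2 internal orders, giving 2 × (5)! = 240.
Subtracting, 720 − 240 = 480.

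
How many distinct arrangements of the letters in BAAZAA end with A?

With the last slot taken by A, it remains to arrange the other 5 letters (BAZAA).
Those 5 letters have A appearing 3 times, giving (5)!/(3!) = 20.

20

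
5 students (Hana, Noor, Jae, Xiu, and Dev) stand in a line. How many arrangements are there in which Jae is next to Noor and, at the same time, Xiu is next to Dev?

24

Treat {Jae,Noor} as one block (2 orders) and {Xiu,Dev} as another (2 orders).
That leaves 3 units to arrange: 2 × 2 × 3! = 4 × 6 = 24.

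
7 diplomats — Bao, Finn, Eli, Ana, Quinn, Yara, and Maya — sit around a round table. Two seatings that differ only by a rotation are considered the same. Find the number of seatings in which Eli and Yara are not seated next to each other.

All circular seatings of 7 people number (6)! = 720.
Those with Eli next to Yara: fuse the pair into one unit and seat 6 units around a circle — 2·(5)! = 240.
Subtracting, 720 − 240 = 480.

480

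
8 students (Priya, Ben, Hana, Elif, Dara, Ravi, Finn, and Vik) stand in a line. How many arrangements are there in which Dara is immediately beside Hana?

Glue Dara and Hana into one block (2 internal orders), leaving 7 units to arrange in a row.
That gives 2 × 7! = 2 × 5040 = 10080.

10080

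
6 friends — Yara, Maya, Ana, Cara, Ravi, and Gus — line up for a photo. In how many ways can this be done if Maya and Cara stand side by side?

240

Treat {Maya, Cara} as a single unit. There are 5 units to order, and the pair itself can be ordered 2 ways.
That gives 2 × 5! = 2 × 120 = 240.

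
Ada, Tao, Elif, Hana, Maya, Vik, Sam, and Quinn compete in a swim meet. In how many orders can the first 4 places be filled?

This is an ordered selection of 4 from 8: P(8,4).
That gives 8 × 7 × 6 × 5 = 1680.

1680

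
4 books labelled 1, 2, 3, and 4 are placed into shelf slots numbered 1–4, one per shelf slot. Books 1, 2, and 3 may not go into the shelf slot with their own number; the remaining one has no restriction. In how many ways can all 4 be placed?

Let Aᵢ (for i ∈ {1, 2, 3}) be the placements that put book i in its forbidden shelf slot. Any j of these fix j positions, leaving (4−j)! ways to fill the rest, and there are C(3,j) ways to pick which j.
By inclusion–exclusion, the number of valid placements is Σ_{j=0}^{3} (−1)^j C(3,j)·(4−j)!.
Computing: 24 − 18 + 6 − 1 = 11.

11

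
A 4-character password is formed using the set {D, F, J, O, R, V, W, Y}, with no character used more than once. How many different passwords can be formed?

1680

With no repetition, fill the 4 characters in order: 8 choices, then 7, down to 5.
8 × 7 × 6 × 5 = 1680.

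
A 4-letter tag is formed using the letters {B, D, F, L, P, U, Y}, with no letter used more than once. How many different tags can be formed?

840

This is a permutation of 4 out of 7: P(7,4) = 7!/3!.
That product is 7 × 6 × 5 × 4 = 840.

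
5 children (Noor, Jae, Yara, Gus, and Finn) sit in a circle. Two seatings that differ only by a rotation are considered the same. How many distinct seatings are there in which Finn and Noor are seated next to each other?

Glue Finn and Noor into a block (2 internal orders). Seating 4 units around a circle gives (3)! arrangements.
So 2 × (3)! = 2 × 6 = 12.

12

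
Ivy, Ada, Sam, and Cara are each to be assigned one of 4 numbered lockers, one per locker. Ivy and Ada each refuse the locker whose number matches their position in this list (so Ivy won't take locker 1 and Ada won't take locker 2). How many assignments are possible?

14

Let Aᵢ (for i ∈ {1, 2}) be the placements that put person i in their forbidden locker. Any j of these fix j positions, leaving (4−j)! ways to fill the rest, and there are C(2,j) ways to pick which j.
By inclusion–exclusion, the number of valid placements is Σ_{j=0}^{2} (−1)^j C(2,j)·(4−j)!.
Computing: 24 − 12 + 2 = 14.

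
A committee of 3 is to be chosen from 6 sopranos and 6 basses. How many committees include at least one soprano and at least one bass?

Unrestricted: C(12,3) = 220 ways to pick any 3 of the 12.
Subtract selections that omit an entire group: no sopranos → C(6,3) = 20; no basses → C(6,3) = 20.
Both groups omitted at once is impossible, so 220 − 40 = 180.

180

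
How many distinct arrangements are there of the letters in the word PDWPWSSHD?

PDWPWSSHD has 9 letters with D appearing twice, P appearing twice, S appearing twice, and W appearing twice.
The number of distinct arrangements is 9!/(2!·2!·2!·2!) = 362880/16 = 22680.

22680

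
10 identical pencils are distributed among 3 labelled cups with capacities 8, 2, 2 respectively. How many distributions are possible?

Without the upper bounds there are C(12,2) = 66 ways to split 10 among 3 cups.
Subtract solutions that violate a single cap (substitute x_i' = x_i − (cap_i+1)): x_1 ≥ 9 gives C(3,2) = 3; x_2 ≥ 3 gives C(9,2) = 36; x_3 ≥ 3 gives C(9,2) = 36. Together 75.
Add back pairs where two caps are both exceeded: 0 + 0 + 15 = 15.
By inclusion–exclusion the count is 66 − 75 + 15 = 6.

6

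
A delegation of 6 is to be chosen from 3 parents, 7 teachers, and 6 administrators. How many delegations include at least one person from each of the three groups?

6006

With no constraint there are C(16,6) = 8008 possible selections.
Selections missing a whole group: no parents → C(13,6) = 1716; no teachers → C(9,6) = 84; no administrators → C(10,6) = 210.
Add back selections omitting two groups (i.e. drawn from a single group): C(3,6) + C(7,6) + C(6,6) = 8.
By inclusion–exclusion: 8008 − 2010 + 8 = 6006.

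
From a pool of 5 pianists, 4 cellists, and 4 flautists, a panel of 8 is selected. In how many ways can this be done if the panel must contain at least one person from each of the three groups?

Unrestricted: C(13,8) = 1287 ways to pick any 8 of the 13.
Subtract selections that omit an entire group: no pianists → C(8,8) = 1; no cellists → C(9,8) = 9; no flautists → C(9,8) = 9.
Add back selections omitting two groups (i.e. drawn from a single group): C(5,8) + C(4,8) + C(4,8) = 0.
By inclusion–exclusion: 1287 − 19 + 0 = 1268.

1268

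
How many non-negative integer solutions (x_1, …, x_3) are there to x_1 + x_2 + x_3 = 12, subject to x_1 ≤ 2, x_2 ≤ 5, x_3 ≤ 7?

By stars and bars, unrestricted non-negative solutions to x_1+…+x_3 = 12 number C(12+2,2) = 91.
Subtract solutions that violate a single cap (substitute x_i' = x_i − (cap_i+1)): x_1 ≥ 3 gives C(11,2) = 55; x_2 ≥ 6 gives C(8,2) = 28; x_3 ≥ 8 gives C(6,2) = 15. Together 98.
Add back pairs where two caps are both exceeded: 10 + 3 + 0 = 13.
By inclusion–exclusion the count is 91 − 98 + 13 = 6.

6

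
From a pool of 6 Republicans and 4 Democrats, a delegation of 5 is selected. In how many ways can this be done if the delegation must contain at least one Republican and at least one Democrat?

246

With no constraint there are C(10,5) = 252 possible selections.
Subtract selections that omit an entire group: no Republicans → C(4,5) = 0; no Democrats → C(6,5) = 6.
Both groups omitted at once is impossible, so 252 − 6 = 246.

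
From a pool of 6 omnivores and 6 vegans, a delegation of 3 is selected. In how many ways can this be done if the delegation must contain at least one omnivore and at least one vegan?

180

Unrestricted: C(12,3) = 220 ways to pick any 3 of the 12.
Subtract selections that omit an entire group: no omnivores → C(6,3) = 20; no vegans → C(6,3) = 20.
Both groups omitted at once is impossible, so 220 − 40 = 180.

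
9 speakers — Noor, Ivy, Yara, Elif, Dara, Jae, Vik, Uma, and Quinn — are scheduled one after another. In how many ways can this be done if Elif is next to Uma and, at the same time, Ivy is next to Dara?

Treat {Elif,Uma} as one block (2 orders) and {Ivy,Dara} as another (2 orders).
That leaves 7 units to arrange: 2 × 2 × 7! = 4 × 5040 = 20160.

20160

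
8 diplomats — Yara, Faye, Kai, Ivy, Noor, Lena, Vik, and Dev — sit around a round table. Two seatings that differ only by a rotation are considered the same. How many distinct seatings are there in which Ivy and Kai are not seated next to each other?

All circular seatings of 8 people number (7)! = 5040.
Seatings with Ivy beside Kai: treat them as a block with 2 internal orders, giving 2 × (6)! = 1440.
Subtracting, 5040 − 1440 = 3600.

3600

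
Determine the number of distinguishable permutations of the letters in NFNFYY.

90

Letter multiplicities in NFNFYY: F×2, N×2, Y×2.
Dividing 6! = 720 by 2!·2!·2! = 8 for the repeated letters gives 90.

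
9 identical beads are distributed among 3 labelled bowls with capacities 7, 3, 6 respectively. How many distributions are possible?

Without the upper bounds there are C(11,2) = 55 ways to split 9 among 3 bowls.
Subtract solutions that violate a single cap (substitute x_i' = x_i − (cap_i+1)): x_1 ≥ 8 gives C(3,2) = 3; x_2 ≥ 4 gives C(7,2) = 21; x_3 ≥ 7 gives C(4,2) = 6. Together 30.
No two caps can be exceeded simultaneously, so the pair terms are all 0.
By inclusion–exclusion the count is 55 − 30 + 0 = 25.

25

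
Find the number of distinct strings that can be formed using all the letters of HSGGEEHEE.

Letter multiplicities in HSGGEEHEE: E×4, G×2, H×2, S×1.
The number of distinct arrangements is 9!/(4!·2!·2!) = 362880/96 = 3780.

3780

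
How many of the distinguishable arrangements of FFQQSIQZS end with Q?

Fix Q in the last position and arrange the remaining 8 letters.
Those 8 letters have F appearing twice, Q appearing twice, and S appearing twice, giving (8)!/(2!·2!·2!) = 5040.

5040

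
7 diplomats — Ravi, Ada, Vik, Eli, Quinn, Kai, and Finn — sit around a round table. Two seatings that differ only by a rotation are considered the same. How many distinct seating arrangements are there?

720

Fix one person's seat to break rotational symmetry; the remaining 6 people can be arranged in (6)! = 720 ways.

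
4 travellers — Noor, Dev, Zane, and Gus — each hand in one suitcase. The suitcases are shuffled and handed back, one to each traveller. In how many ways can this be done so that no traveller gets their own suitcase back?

This is the derangement count D_4: permutations of 4 items with no fixed point.
By inclusion–exclusion this is Σ_{j=0}^{4} (−1)^j C(4,j)·(4−j)!.
Computing: 24 − 24 + 12 − 4 + 1 = 9.

9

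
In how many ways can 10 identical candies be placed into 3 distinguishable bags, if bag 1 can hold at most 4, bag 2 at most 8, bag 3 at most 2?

Ignoring the caps, the number of non-negative solutions to x_1+…+x_3 = 10 is C(12,2) = 66.
Subtract solutions that violate a single cap (substitute x_i' = x_i − (cap_i+1)): x_1 ≥ 5 gives C(7,2) = 21; x_2 ≥ 9 gives C(3,2) = 3; x_3 ≥ 3 gives C(9,2) = 36. Together 60.
Add back pairs where two caps are both exceeded: 0 + 6 + 0 = 6.
By inclusion–exclusion the count is 66 − 60 + 6 = 12.

12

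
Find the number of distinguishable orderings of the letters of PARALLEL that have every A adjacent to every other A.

840

Treat the 2 copies of A as a single block. The multiset to arrange is then {AA, E, L, L, L, P, R}, 7 items in all.
That gives (7)!/(3!) = 840 arrangements.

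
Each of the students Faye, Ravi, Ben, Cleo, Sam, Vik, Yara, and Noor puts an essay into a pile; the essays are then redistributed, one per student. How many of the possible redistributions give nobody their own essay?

14833

Let Aᵢ be the assignments in which student i gets their own essay. We want the size of the complement of A₁∪…∪A_8.
By inclusion–exclusion this is Σ_{j=0}^{8} (−1)^j C(8,j)·(8−j)!.
Computing: 40320 − 40320 + 20160 − 6720 + 1680 − 336 + 56 − 8 + 1 = 14833.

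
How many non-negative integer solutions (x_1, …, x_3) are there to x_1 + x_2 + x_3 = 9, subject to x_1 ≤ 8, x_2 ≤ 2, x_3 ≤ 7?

23

Ignoring the caps, the number of non-negative solutions to x_1+…+x_3 = 9 is C(11,2) = 55.
Subtract solutions that violate a single cap (substitute x_i' = x_i − (cap_i+1)): x_1 ≥ 9 gives C(2,2) = 1; x_2 ≥ 3 gives C(8,2) = 28; x_3 ≥ 8 gives C(3,2) = 3. Together 32.
No two caps can be exceeded simultaneously, so the pair terms are all 0.
By inclusion–exclusion the count is 55 − 32 + 0 = 23.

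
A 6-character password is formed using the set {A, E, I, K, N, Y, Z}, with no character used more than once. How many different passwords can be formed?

With no repetition, fill the 6 characters in order: 7 choices, then 6, down to 2.
That product is 7 × 6 × 5 × 4 × 3 × 2 = 5040.

5040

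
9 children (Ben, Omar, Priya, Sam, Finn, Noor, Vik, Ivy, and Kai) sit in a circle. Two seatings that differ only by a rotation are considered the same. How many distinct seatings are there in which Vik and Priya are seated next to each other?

10080

Treat {Vik, Priya} as one unit (2 internal orders) and seat the resulting 8 units around the table: (7)! circular arrangements.
So 2 × (7)! = 2 × 5040 = 10080.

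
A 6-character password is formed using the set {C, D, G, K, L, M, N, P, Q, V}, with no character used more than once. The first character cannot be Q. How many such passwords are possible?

The first character has 10−1 = 9 choices (anything except Q).
The remaining 5 characters are filled from the other 9 symbols without repetition: 9 × 8 × 7 × 6 × 5 = 15120.
Total: 9 × 15120 = 136080.

136080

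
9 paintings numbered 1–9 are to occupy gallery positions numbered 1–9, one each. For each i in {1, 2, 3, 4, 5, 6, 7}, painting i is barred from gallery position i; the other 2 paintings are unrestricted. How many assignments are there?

165016

Let Aᵢ (for 1 ≤ i ≤ 7) be the placements that put painting i in its forbidden gallery position. Any j of these fix j positions, leaving (9−j)! ways to fill the rest, and there are C(7,j) ways to pick which j.
By inclusion–exclusion, the number of valid placements is Σ_{j=0}^{7} (−1)^j C(7,j)·(9−j)!.
Computing: 362880 − 282240 + 105840 − 25200 + 4200 − 504 + 42 − 2 = 165016.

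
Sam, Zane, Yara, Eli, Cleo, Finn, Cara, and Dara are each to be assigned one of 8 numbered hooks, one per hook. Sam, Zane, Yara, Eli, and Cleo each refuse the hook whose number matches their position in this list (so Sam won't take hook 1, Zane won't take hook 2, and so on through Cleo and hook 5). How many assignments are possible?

21234

Let Aᵢ (for 1 ≤ i ≤ 5) be the placements that put person i in their forbidden hook. Any j of these fix j positions, leaving (8−j)! ways to fill the rest, and there are C(5,j) ways to pick which j.
By inclusion–exclusion, the number of valid placements is Σ_{j=0}^{5} (−1)^j C(5,j)·(8−j)!.
Computing: 40320 − 25200 + 7200 − 1200 + 120 − 6 = 21234.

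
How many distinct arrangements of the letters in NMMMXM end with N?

5

With the last slot taken by N, it remains to arrange the other 5 letters (MMMXM).
Those 5 letters have M appearing 4 times, giving (5)!/(4!) = 5.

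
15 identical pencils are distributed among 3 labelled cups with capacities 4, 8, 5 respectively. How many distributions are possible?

Without the upper bounds there are C(17,2) = 136 ways to split 15 among 3 cups.
Subtract solutions that violate a single cap (substitute x_i' = x_i − (cap_i+1)): x_1 ≥ 5 gives C(12,2) = 66; x_2 ≥ 9 gives C(8,2) = 28; x_3 ≥ 6 gives C(11,2) = 55. Together 149.
Add back pairs where two caps are both exceeded: 3 + 15 + 1 = 19.
By inclusion–exclusion the count is 136 − 149 + 19 = 6.

6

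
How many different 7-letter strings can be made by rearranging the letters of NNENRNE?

The 7 letters of NNENRNE have repeats: E appearing twice and N appearing 4 times.
Dividing 7! = 5040 by 4!·2! = 48 for the repeated letters gives 105.

105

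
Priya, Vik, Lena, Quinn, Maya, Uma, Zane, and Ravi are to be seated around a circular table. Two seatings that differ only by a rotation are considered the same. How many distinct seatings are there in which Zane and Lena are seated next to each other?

1440

Treat {Zane, Lena} as one unit (2 internal orders) and seat the resulting 7 units around the table: (6)! circular arrangements.
So 2 × (6)! = 2 × 720 = 1440.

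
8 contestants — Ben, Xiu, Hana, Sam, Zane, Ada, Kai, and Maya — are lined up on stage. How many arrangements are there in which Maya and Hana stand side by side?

Place the 6 others and the Maya-Hana pair as 7 objects in a line; the pair has 2 internal arrangements.
That gives 2 × 7! = 2 × 5040 = 10080.

10080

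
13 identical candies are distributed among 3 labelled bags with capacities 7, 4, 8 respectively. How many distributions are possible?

25

Without the upper bounds there are C(15,2) = 105 ways to split 13 among 3 bags.
Subtract solutions that violate a single cap (substitute x_i' = x_i − (cap_i+1)): x_1 ≥ 8 gives C(7,2) = 21; x_2 ≥ 5 gives C(10,2) = 45; x_3 ≥ 9 gives C(6,2) = 15. Together 81.
Add back pairs where two caps are both exceeded: 1 + 0 + 0 = 1.
By inclusion–exclusion the count is 105 − 81 + 1 = 25.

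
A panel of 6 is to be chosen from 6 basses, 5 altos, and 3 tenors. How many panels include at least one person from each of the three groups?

2430

With no constraint there are C(14,6) = 3003 possible selections.
Selections missing a whole group: no basses → C(8,6) = 28; no altos → C(9,6) = 84; no tenors → C(11,6) = 462.
Add back selections omitting two groups (i.e. drawn from a single group): C(6,6) + C(5,6) + C(3,6) = 1.
By inclusion–exclusion: 3003 − 574 + 1 = 2430.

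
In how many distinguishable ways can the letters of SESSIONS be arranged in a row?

SESSIONS has 8 letters with S appearing 4 times.
The number of distinct arrangements is 8!/(4!) = 40320/24 = 1680.

1680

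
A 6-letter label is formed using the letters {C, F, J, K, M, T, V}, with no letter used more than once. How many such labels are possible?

With no repetition, fill the 6 letters in order: 7 choices, then 6, down to 2.
7 × 6 × 5 × 4 × 3 × 2 = 5040.

5040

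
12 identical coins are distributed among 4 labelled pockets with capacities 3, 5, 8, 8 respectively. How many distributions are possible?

By stars and bars, unrestricted non-negative solutions to x_1+…+x_4 = 12 number C(12+3,3) = 455.
Subtract solutions that violate a single cap (substitute x_i' = x_i − (cap_i+1)): x_1 ≥ 4 gives C(11,3) = 165; x_2 ≥ 6 gives C(9,3) = 84; x_3 ≥ 9 gives C(6,3) = 20; x_4 ≥ 9 gives C(6,3) = 20. Together 289.
Add back pairs where two caps are both exceeded: 10 + 0 + 0 + 0 + 0 + 0 = 10.
By inclusion–exclusion the count is 455 − 289 + 10 = 176.

176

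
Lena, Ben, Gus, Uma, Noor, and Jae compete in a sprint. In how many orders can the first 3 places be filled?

120

This is an ordered selection of 3 from 6: P(6,3).
That gives 6 × 5 × 4 = 120.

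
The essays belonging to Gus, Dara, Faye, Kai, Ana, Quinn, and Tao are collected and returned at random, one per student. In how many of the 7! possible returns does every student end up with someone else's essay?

This is the derangement count D_7: permutations of 7 items with no fixed point.
By inclusion–exclusion this is Σ_{j=0}^{7} (−1)^j C(7,j)·(7−j)!.
Computing: 5040 − 5040 + 2520 − 840 + 210 − 42 + 7 − 1 = 1854.

1854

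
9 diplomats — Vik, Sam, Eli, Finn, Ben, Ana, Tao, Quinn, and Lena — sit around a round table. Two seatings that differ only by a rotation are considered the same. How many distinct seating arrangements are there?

Fix one person's seat to break rotational symmetry; the remaining 8 people can be arranged in (8)! = 40320 ways.

40320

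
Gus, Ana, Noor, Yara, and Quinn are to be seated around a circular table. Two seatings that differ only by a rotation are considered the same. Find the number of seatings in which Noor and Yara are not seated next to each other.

Without the restriction there are (4)! = 24 seatings.
Those with Noor next to Yara: fuse the pair into one unit and seat 4 units around a circle — 2·(3)! = 12.
Subtracting, 24 − 12 = 12.

12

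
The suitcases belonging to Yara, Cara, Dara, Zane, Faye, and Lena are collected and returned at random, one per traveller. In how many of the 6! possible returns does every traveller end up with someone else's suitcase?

Let Aᵢ be the assignments in which traveller i gets their own suitcase. We want the size of the complement of A₁∪…∪A_6.
By inclusion–exclusion this is Σ_{j=0}^{6} (−1)^j C(6,j)·(6−j)!.
Computing: 720 − 720 + 360 − 120 + 30 − 6 + 1 = 265.

265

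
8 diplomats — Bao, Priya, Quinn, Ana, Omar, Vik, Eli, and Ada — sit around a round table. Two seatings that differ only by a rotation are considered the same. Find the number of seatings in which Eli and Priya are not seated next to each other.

3600

All circular seatings of 8 people number (7)! = 5040.
Those with Eli next to Priya: fuse the pair into one unit and seat 7 units around a circle — 2·(6)! = 1440.
Subtracting, 5040 − 1440 = 3600.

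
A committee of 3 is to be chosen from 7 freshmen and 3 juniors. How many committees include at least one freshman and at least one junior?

With no constraint there are C(10,3) = 120 possible selections.
Subtract selections that omit an entire group: no freshmen → C(3,3) = 1; no juniors → C(7,3) = 35.
Both groups omitted at once is impossible, so 120 − 36 = 84.

84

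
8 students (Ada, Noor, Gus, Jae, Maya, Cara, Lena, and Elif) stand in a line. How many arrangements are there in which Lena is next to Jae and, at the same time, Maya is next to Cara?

Treat {Lena,Jae} as one block (2 orders) and {Maya,Cara} as another (2 orders).
That leaves 6 units to arrange: 2 × 2 × 6! = 4 × 720 = 2880.

2880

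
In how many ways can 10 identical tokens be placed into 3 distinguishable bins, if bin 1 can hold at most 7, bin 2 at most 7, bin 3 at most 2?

18

Without the upper bounds there are C(12,2) = 66 ways to split 10 among 3 bins.
Subtract solutions that violate a single cap (substitute x_i' = x_i − (cap_i+1)): x_1 ≥ 8 gives C(4,2) = 6; x_2 ≥ 8 gives C(4,2) = 6; x_3 ≥ 3 gives C(9,2) = 36. Together 48.
No two caps can be exceeded simultaneously, so the pair terms are all 0.
By inclusion–exclusion the count is 66 − 48 + 0 = 18.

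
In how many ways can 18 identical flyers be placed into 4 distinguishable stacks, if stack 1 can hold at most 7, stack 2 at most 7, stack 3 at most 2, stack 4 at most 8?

Ignoring the caps, the number of non-negative solutions to x_1+…+x_4 = 18 is C(21,3) = 1330.
Subtract solutions that violate a single cap (substitute x_i' = x_i − (cap_i+1)): x_1 ≥ 8 gives C(13,3) = 286; x_2 ≥ 8 gives C(13,3) = 286; x_3 ≥ 3 gives C(18,3) = 816; x_4 ≥ 9 gives C(12,3) = 220. Together 1608.
Add back pairs where two caps are both exceeded: 10 + 120 + 4 + 120 + 4 + 84 = 342.
By inclusion–exclusion the count is 1330 − 1608 + 342 = 64.

64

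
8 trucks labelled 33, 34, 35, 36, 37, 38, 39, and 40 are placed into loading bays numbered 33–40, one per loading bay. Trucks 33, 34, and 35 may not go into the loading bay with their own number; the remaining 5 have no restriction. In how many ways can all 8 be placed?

Let Aᵢ (for i ∈ {33, 34, 35}) be the placements that put truck i in its forbidden loading bay. Any j of these fix j positions, leaving (8−j)! ways to fill the rest, and there are C(3,j) ways to pick which j.
By inclusion–exclusion, the number of valid placements is Σ_{j=0}^{3} (−1)^j C(3,j)·(8−j)!.
Computing: 40320 − 15120 + 2160 − 120 = 27240.

27240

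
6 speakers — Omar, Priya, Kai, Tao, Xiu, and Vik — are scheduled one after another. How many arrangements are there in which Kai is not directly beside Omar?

There are 6! = 720 arrangements in all. If Kai and Omar are adjacent, merging them into one block gives 2·(5)! = 240 arrangements.
So 720 − 240 = 480 arrangements keep them apart.

480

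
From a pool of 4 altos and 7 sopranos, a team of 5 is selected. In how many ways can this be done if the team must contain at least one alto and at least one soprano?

441

With no constraint there are C(11,5) = 462 possible selections.
Selections missing a whole group: no altos → C(7,5) = 21; no sopranos → C(4,5) = 0.
Both groups omitted at once is impossible, so 462 − 21 = 441.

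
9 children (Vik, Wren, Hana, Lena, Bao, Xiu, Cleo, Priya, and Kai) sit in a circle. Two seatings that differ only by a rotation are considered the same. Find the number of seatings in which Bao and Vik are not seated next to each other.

All circular seatings of 9 people number (8)! = 40320.
Seatings with Bao beside Vik: treat them as a block with 2 internal orders, giving 2 × (7)! = 10080.
Subtracting, 40320 − 10080 = 30240.

30240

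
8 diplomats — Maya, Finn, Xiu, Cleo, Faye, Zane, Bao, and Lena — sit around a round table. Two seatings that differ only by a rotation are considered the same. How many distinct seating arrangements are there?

Seat Maya anywhere (absorbing the rotational symmetry), then permute the other 7: (7)! = 5040.

5040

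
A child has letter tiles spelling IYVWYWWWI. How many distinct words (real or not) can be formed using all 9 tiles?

3780

IYVWYWWWI has 9 letters with I appearing twice, W appearing 4 times, and Y appearing twice.
The number of distinct arrangements is 9!/(4!·2!·2!) = 362880/96 = 3780.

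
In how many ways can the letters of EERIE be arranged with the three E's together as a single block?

Treat the 3 copies of E as a single block. The multiset to arrange is then {EEE, I, R}, 3 items in all.
All 3 items are distinct, so there are (3)! = 6 arrangements.

6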